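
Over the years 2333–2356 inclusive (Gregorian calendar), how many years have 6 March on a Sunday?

Track 6 March's weekday year by year (advancing +1, or +2 across a Feb 29):
  2333: Mon  2334: Tue (+1)  2335: Wed (+1)  2336: Fri (+2)  2337: Sat (+1)
  2338: Sun (+1) ✓  2339: Mon (+1)  2340: Wed (+2)  2341: Thu (+1)  2342: Fri (+1)
  2343: Sat (+1)  2344: Mon (+2)  2345: Tue (+1)  2346: Wed (+1)  2347: Thu (+1)
  2348: Sat (+2)  2349: Sun (+1) ✓  2350: Mon (+1)  2351: Tue (+1)  2352: Thu (+2)
  2353: Fri (+1)  2354: Sat (+1)  2355: Sun (+1) ✓  2356: Tue (+2)
Sunday years: 2338, 2349, 2355 — 3 in total.

3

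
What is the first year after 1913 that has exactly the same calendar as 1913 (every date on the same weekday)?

1919

Two years share a calendar iff Jan 1 falls on the same weekday and both are leap or both are common. 1913: Jan 1 is Wednesday, common year.
1914: Jan 1 Thursday, common
1915: Jan 1 Friday, common
1916: Jan 1 Saturday, leap
1917: Jan 1 Monday, common
1918: Jan 1 Tuesday, common
1919: Jan 1 Wednesday, common
1919 matches on both conditions.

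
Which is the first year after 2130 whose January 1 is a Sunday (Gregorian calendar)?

Jan 1 advances by 2 weekdays after a leap year and by 1 after a common year.
2130: Jan 1 is Sunday.
2131: Monday
2132: Tuesday (leap)
2133: Thursday
2134: Friday
2135: Saturday
2136: Sunday (leap)
2136 begins on a Sunday

2136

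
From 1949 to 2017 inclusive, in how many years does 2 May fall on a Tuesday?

10

Track 2 May's weekday year by year (advancing +1, or +2 across a Feb 29):
  1949: Mon  1950: Tue (+1) ✓  1951: Wed (+1)  1952: Fri (+2)  1953: Sat (+1)
  1954: Sun (+1)  1955: Mon (+1)  1956: Wed (+2)  1957: Thu (+1)  1958: Fri (+1)
  1959: Sat (+1)  1960: Mon (+2)  1961: Tue (+1) ✓  1962: Wed (+1)  … (41 more years) …
  2004: Sun (+2)  2005: Mon (+1)  2006: Tue (+1) ✓  2007: Wed (+1)  2008: Fri (+2)
  2009: Sat (+1)  2010: Sun (+1)  2011: Mon (+1)  2012: Wed (+2)  2013: Thu (+1)
  2014: Fri (+1)  2015: Sat (+1)  2016: Mon (+2)  2017: Tue (+1) ✓
Tuesday years: 1950, 1961, 1967, 1972, 1978, 1989, 1995, 2000, 2006, 2017 — 10 in total.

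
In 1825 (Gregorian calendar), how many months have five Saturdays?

A month of length L has five Saturdays iff its first Saturday is on day ≤ L−28 (so day 1–3 in a 31-day month, 1–2 in a 30-day month, day 1 in a leap February).
Checking each month of 1825: Jan starts Sat (31d) ✓; Feb starts Tue (28d); Mar starts Tue (31d); Apr starts Fri (30d) ✓; May starts Sun (31d); Jun starts Wed (30d); Jul starts Fri (31d) ✓; Aug starts Mon (31d); Sep starts Thu (30d); Oct starts Sat (31d) ✓; Nov starts Tue (30d); Dec starts Thu (31d) ✓.
Five-Saturday months: January, April, July, October, December → 5.

5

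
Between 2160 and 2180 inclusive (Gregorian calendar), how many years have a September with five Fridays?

6

September has 30 days; it has five Fridays when Friday falls among the first (month-length − 28) days — i.e. when September 1 is one of Friday/Thursday.
September 1 by year: 2160:Mon 2161:Tue 2162:Wed 2163:Thu✓ 2164:Sat 2165:Sun 2166:Mon 2167:Tue 2168:Thu✓ 2169:Fri✓ 2170:Sat 2171:Sun 2172:Tue 2173:Wed 2174:Thu✓ 2175:Fri✓ 2176:Sun 2177:Mon 2178:Tue 2179:Wed 2180:Fri✓
Years with five Fridays: 2163, 2168, 2169, 2174, 2175, 2180 → 6.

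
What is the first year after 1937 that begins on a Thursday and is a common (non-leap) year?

1942

Jan 1 advances by 2 weekdays after a leap year and by 1 after a common year.
1937: Jan 1 is Friday.
1938: Saturday
1939: Sunday
1940: Monday (leap)
1941: Wednesday
1942: Thursday
1942 begins on a Thursday and is a common year.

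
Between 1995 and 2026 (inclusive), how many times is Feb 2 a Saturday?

Track Feb 2's weekday year by year (advancing +1, or +2 across a Feb 29):
  1995: Thu  1996: Fri (+1)  1997: Sun (+2)  1998: Mon (+1)  1999: Tue (+1)
  2000: Wed (+1)  2001: Fri (+2)  2002: Sat (+1) ✓  2003: Sun (+1)  2004: Mon (+1)
  2005: Wed (+2)  2006: Thu (+1)  2007: Fri (+1)  2008: Sat (+1) ✓  … (4 more years) …
  2013: Sat (+2) ✓  2014: Sun (+1)  2015: Mon (+1)  2016: Tue (+1)  2017: Thu (+2)
  2018: Fri (+1)  2019: Sat (+1) ✓  2020: Sun (+1)  2021: Tue (+2)  2022: Wed (+1)
  2023: Thu (+1)  2024: Fri (+1)  2025: Sun (+2)  2026: Mon (+1)
Saturday years: 2002, 2008, 2013, 2019 — 4 in total.

4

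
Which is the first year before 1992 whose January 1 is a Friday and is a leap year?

1988

Jan 1 advances by 2 weekdays after a leap year and by 1 after a common year.
1992: Jan 1 is Wednesday (leap).
1991: Tuesday
1990: Monday
1989: Sunday
1988: Friday (leap)
1988 begins on a Friday and is a leap year.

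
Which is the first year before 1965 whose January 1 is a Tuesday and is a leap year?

1952

Jan 1 advances by 2 weekdays after a leap year and by 1 after a common year.
1965: Jan 1 is Friday.
1964: Wednesday (leap)
1963: Tuesday
1962: Monday
1961: Sunday
1960: Friday (leap)
1959: Thursday
1958: Wednesday
1957: Tuesday
1956: Sunday (leap)
1955: Saturday
1954: Friday
1953: Thursday
1952: Tuesday (leap)
1952 begins on a Tuesday and is a leap year.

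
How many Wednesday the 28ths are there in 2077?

Check the 28th of each month of 2077: Jan 28: Thu, Feb 28: Sun, Mar 28: Sun, Apr 28: Wed, May 28: Fri, Jun 28: Mon, Jul 28: Wed, Aug 28: Sat, Sep 28: Tue, Oct 28: Thu, Nov 28: Sun, Dec 28: Tue.
Wednesday occurs in April, July — 2 months.

2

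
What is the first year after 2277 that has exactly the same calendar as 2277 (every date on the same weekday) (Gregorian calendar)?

2283

Two years share a calendar iff Jan 1 falls on the same weekday and both are leap or both are common. 2277: Jan 1 is Monday, common year.
2278: Jan 1 Tuesday, common
2279: Jan 1 Wednesday, common
2280: Jan 1 Thursday, leap
2281: Jan 1 Saturday, common
2282: Jan 1 Sunday, common
2283: Jan 1 Monday, common
2283 matches on both conditions.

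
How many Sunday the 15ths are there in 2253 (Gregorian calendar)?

Check the 15th of each month of 2253: Jan 15: Sat, Feb 15: Tue, Mar 15: Tue, Apr 15: Fri, May 15: Sun, Jun 15: Wed, Jul 15: Fri, Aug 15: Mon, Sep 15: Thu, Oct 15: Sat, Nov 15: Tue, Dec 15: Thu.
Sunday occurs in May — 1 month.

1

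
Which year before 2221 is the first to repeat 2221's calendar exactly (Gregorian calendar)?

Two years share a calendar iff Jan 1 falls on the same weekday and both are leap or both are common. 2221: Jan 1 is Monday, common year.
2220: Jan 1 Saturday, leap
2219: Jan 1 Friday, common
2218: Jan 1 Thursday, common
2217: Jan 1 Wednesday, common
2216: Jan 1 Monday, leap
2215: Jan 1 Sunday, common
2214: Jan 1 Saturday, common
2213: Jan 1 Friday, common
2212: Jan 1 Wednesday, leap
2211: Jan 1 Tuesday, common
2210: Jan 1 Monday, common
2210 matches on both conditions.

2210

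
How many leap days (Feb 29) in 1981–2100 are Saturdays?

4

Leap years in 1981–2100: 29 of them.
Feb 29 weekday advances by 5 (mod 7) from one leap year to the next four years later (or differs when a century non-leap intervenes).
Leap-day weekdays: 1984:Wed 1988:Mon 1992:Sat✓ 1996:Thu 2000:Tue 2004:Sun 2008:Fri 2012:Wed 2016:Mon 2020:Sat✓ 2024:Thu 2028:Tue 2032:Sun …(3 more)… 2048:Sat✓ 2052:Thu 2056:Tue 2060:Sun 2064:Fri 2068:Wed 2072:Mon 2076:Sat✓ 2080:Thu 2084:Tue 2088:Sun 2092:Fri 2096:Wed
Saturday: 1992, 2020, 2048, 2076 → 4.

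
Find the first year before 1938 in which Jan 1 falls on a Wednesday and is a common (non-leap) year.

Jan 1 advances by 2 weekdays after a leap year and by 1 after a common year.
1938: Jan 1 is Saturday.
1937: Friday
1936: Wednesday (leap)
1935: Tuesday
1934: Monday
1933: Sunday
1932: Friday (leap)
1931: Thursday
1930: Wednesday
1930 begins on a Wednesday and is a common year.

1930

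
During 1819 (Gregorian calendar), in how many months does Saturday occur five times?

A month of length L has five Saturdays iff its first Saturday is on day ≤ L−28 (so day 1–3 in a 31-day month, 1–2 in a 30-day month, day 1 in a leap February).
Checking each month of 1819: Jan starts Fri (31d) ✓; Feb starts Mon (28d); Mar starts Mon (31d); Apr starts Thu (30d); May starts Sat (31d) ✓; Jun starts Tue (30d); Jul starts Thu (31d) ✓; Aug starts Sun (31d); Sep starts Wed (30d); Oct starts Fri (31d) ✓; Nov starts Mon (30d); Dec starts Wed (31d).
Five-Saturday months: January, May, July, October → 4.

4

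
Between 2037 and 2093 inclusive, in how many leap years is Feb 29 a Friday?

Leap years in 2037–2093: 14 of them.
Feb 29 weekday advances by 5 (mod 7) from one leap year to the next four years later (or differs when a century non-leap intervenes).
Leap-day weekdays: 2040:Wed 2044:Mon 2048:Sat 2052:Thu 2056:Tue 2060:Sun 2064:Fri✓ 2068:Wed 2072:Mon 2076:Sat 2080:Thu 2084:Tue 2088:Sun 2092:Fri✓
Friday: 2064, 2092 → 2.

2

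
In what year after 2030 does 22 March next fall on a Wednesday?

2034

From one year to the next, a fixed date's weekday advances by 1, or by 2 when a Feb 29 lies between the two dates.
2030: March 22 is Friday.
2031: Saturday (+1)
2032: Monday (+2)
2033: Tuesday (+1)
2034: Wednesday (+1)
22 March falls on a Wednesday in 2034.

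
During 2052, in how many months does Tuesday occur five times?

5

A month of length L has five Tuesdays iff its first Tuesday is on day ≤ L−28 (so day 1–3 in a 31-day month, 1–2 in a 30-day month, day 1 in a leap February).
Checking each month of 2052: Jan starts Mon (31d) ✓; Feb starts Thu (29d); Mar starts Fri (31d); Apr starts Mon (30d) ✓; May starts Wed (31d); Jun starts Sat (30d); Jul starts Mon (31d) ✓; Aug starts Thu (31d); Sep starts Sun (30d); Oct starts Tue (31d) ✓; Nov starts Fri (30d); Dec starts Sun (31d) ✓.
Five-Tuesday months: January, April, July, October, December → 5.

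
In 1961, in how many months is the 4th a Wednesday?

2

Check the 4th of each month of 1961: Jan 4: Wed, Feb 4: Sat, Mar 4: Sat, Apr 4: Tue, May 4: Thu, Jun 4: Sun, Jul 4: Tue, Aug 4: Fri, Sep 4: Mon, Oct 4: Wed, Nov 4: Sat, Dec 4: Mon.
Wednesday occurs in January, October — 2 months.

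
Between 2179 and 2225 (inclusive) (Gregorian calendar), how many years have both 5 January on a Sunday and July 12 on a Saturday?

6

Check each year's weekday for 5 January and July 12:
  2179: Tue/Mon  2180: Wed/Wed  2181: Fri/Thu  2182: Sat/Fri  2183: Sun/Sat ✓  2184: Mon/Mon  2185: Wed/Tue  2186: Thu/Wed  2187: Fri/Thu  2188: Sat/Sat  2189: Mon/Sun  2190: Tue/Mon  2191: Wed/Tue  2192: Thu/Thu  …(19 more)…  2212: Sun/Sun  2213: Tue/Mon  2214: Wed/Tue  2215: Thu/Wed  2216: Fri/Fri  2217: Sun/Sat ✓  2218: Mon/Sun  2219: Tue/Mon  2220: Wed/Wed  2221: Fri/Thu  2222: Sat/Fri  2223: Sun/Sat ✓  2224: Mon/Mon  2225: Wed/Tue
Both conditions hold in: 2183, 2194, 2200, 2206, 2217, 2223 — 6.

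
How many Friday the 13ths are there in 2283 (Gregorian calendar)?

2

Check the 13th of each month of 2283: Jan 13: Sat, Feb 13: Tue, Mar 13: Tue, Apr 13: Fri, May 13: Sun, Jun 13: Wed, Jul 13: Fri, Aug 13: Mon, Sep 13: Thu, Oct 13: Sat, Nov 13: Tue, Dec 13: Thu.
Friday occurs in April, July — 2 months.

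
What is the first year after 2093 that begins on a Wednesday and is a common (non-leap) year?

2098

Jan 1 advances by 2 weekdays after a leap year and by 1 after a common year.
2093: Jan 1 is Thursday.
2094: Friday
2095: Saturday
2096: Sunday (leap)
2097: Tuesday
2098: Wednesday
2098 begins on a Wednesday and is a common year.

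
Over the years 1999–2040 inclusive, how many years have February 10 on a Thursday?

7

Track February 10's weekday year by year (advancing +1, or +2 across a Feb 29):
  1999: Wed  2000: Thu (+1) ✓  2001: Sat (+2)  2002: Sun (+1)  2003: Mon (+1)
  2004: Tue (+1)  2005: Thu (+2) ✓  2006: Fri (+1)  2007: Sat (+1)  2008: Sun (+1)
  2009: Tue (+2)  2010: Wed (+1)  2011: Thu (+1) ✓  2012: Fri (+1)  … (14 more years) …
  2027: Wed (+1)  2028: Thu (+1) ✓  2029: Sat (+2)  2030: Sun (+1)  2031: Mon (+1)
  2032: Tue (+1)  2033: Thu (+2) ✓  2034: Fri (+1)  2035: Sat (+1)  2036: Sun (+1)
  2037: Tue (+2)  2038: Wed (+1)  2039: Thu (+1) ✓  2040: Fri (+1)
Thursday years: 2000, 2005, 2011, 2022, 2028, 2033, 2039 — 7 in total.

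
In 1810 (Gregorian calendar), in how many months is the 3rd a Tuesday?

Check the 3rd of each month of 1810: Jan 3: Wed, Feb 3: Sat, Mar 3: Sat, Apr 3: Tue, May 3: Thu, Jun 3: Sun, Jul 3: Tue, Aug 3: Fri, Sep 3: Mon, Oct 3: Wed, Nov 3: Sat, Dec 3: Mon.
Tuesday occurs in April, July — 2 months.

2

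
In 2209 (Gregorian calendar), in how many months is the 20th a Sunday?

1

Check the 20th of each month of 2209: Jan 20: Fri, Feb 20: Mon, Mar 20: Mon, Apr 20: Thu, May 20: Sat, Jun 20: Tue, Jul 20: Thu, Aug 20: Sun, Sep 20: Wed, Oct 20: Fri, Nov 20: Mon, Dec 20: Wed.
Sunday occurs in August — 1 month.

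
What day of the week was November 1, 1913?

Saturday

January 1, 1913 is a Wednesday.
November 1 is day 305 of the year, i.e. 304 days after Jan 1.
304 mod 7 = 3, so advance 3 weekdays from Wednesday: Saturday.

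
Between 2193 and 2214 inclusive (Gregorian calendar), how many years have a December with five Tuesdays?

11

December has 31 days; it has five Tuesdays when Tuesday falls among the first (month-length − 28) days — i.e. when December 1 is one of Tuesday/Monday/Sunday.
December 1 by year: 2193:Sun✓ 2194:Mon✓ 2195:Tue✓ 2196:Thu 2197:Fri 2198:Sat 2199:Sun✓ 2200:Mon✓ 2201:Tue✓ 2202:Wed 2203:Thu 2204:Sat 2205:Sun✓ 2206:Mon✓ 2207:Tue✓ 2208:Thu 2209:Fri 2210:Sat 2211:Sun✓ 2212:Tue✓ 2213:Wed 2214:Thu
Years with five Tuesdays: 2193, 2194, 2195, 2199, 2200, 2201, 2205, 2206, 2207, 2211, 2212 → 11.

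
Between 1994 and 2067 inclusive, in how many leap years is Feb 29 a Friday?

Leap years in 1994–2067: 18 of them.
Feb 29 weekday advances by 5 (mod 7) from one leap year to the next four years later (or differs when a century non-leap intervenes).
Leap-day weekdays: 1996:Thu 2000:Tue 2004:Sun 2008:Fri✓ 2012:Wed 2016:Mon 2020:Sat 2024:Thu 2028:Tue 2032:Sun 2036:Fri✓ 2040:Wed 2044:Mon 2048:Sat 2052:Thu 2056:Tue 2060:Sun 2064:Fri✓
Friday: 2008, 2036, 2064 → 3.

3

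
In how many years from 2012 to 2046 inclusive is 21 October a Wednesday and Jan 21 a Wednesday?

4

Check each year's weekday for 21 October and Jan 21:
  2012: Sun/Sat  2013: Mon/Mon  2014: Tue/Tue  2015: Wed/Wed ✓  2016: Fri/Thu  2017: Sat/Sat  2018: Sun/Sun  2019: Mon/Mon  2020: Wed/Tue  2021: Thu/Thu  2022: Fri/Fri  2023: Sat/Sat  2024: Mon/Sun  2025: Tue/Tue  …(7 more)…  2033: Fri/Fri  2034: Sat/Sat  2035: Sun/Sun  2036: Tue/Mon  2037: Wed/Wed ✓  2038: Thu/Thu  2039: Fri/Fri  2040: Sun/Sat  2041: Mon/Mon  2042: Tue/Tue  2043: Wed/Wed ✓  2044: Fri/Thu  2045: Sat/Sat  2046: Sun/Sun
Both conditions hold in: 2015, 2026, 2037, 2043 — 4.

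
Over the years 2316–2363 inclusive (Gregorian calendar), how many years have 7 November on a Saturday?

Track 7 November's weekday year by year (advancing +1, or +2 across a Feb 29):
  2316: Tue  2317: Wed (+1)  2318: Thu (+1)  2319: Fri (+1)  2320: Sun (+2)
  2321: Mon (+1)  2322: Tue (+1)  2323: Wed (+1)  2324: Fri (+2)  2325: Sat (+1) ✓
  2326: Sun (+1)  2327: Mon (+1)  2328: Wed (+2)  2329: Thu (+1)  … (20 more years) …
  2350: Tue (+1)  2351: Wed (+1)  2352: Fri (+2)  2353: Sat (+1) ✓  2354: Sun (+1)
  2355: Mon (+1)  2356: Wed (+2)  2357: Thu (+1)  2358: Fri (+1)  2359: Sat (+1) ✓
  2360: Mon (+2)  2361: Tue (+1)  2362: Wed (+1)  2363: Thu (+1)
Saturday years: 2325, 2331, 2336, 2342, 2353, 2359 — 6 in total.

6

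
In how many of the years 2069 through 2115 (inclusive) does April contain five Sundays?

April has 30 days; it has five Sundays when Sunday falls among the first (month-length − 28) days — i.e. when April 1 is one of Sunday/Saturday.
April 1 by year: 2069:Mon 2070:Tue 2071:Wed 2072:Fri 2073:Sat✓ 2074:Sun✓ 2075:Mon 2076:Wed 2077:Thu 2078:Fri 2079:Sat✓ 2080:Mon 2081:Tue 2082:Wed 2083:Thu …(17 more)… 2101:Fri 2102:Sat✓ 2103:Sun✓ 2104:Tue 2105:Wed 2106:Thu 2107:Fri 2108:Sun✓ 2109:Mon 2110:Tue 2111:Wed 2112:Fri 2113:Sat✓ 2114:Sun✓ 2115:Mon
Years with five Sundays: 2073, 2074, 2079, 2084, 2085, 2090, 2091, 2096, 2102, 2103, 2108, 2113, 2114 → 13.

13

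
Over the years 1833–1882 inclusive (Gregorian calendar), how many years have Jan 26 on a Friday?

Track Jan 26's weekday year by year (advancing +1, or +2 across a Feb 29):
  1833: Sat  1834: Sun (+1)  1835: Mon (+1)  1836: Tue (+1)  1837: Thu (+2)
  1838: Fri (+1) ✓  1839: Sat (+1)  1840: Sun (+1)  1841: Tue (+2)  1842: Wed (+1)
  1843: Thu (+1)  1844: Fri (+1) ✓  1845: Sun (+2)  1846: Mon (+1)  … (22 more years) …
  1869: Tue (+2)  1870: Wed (+1)  1871: Thu (+1)  1872: Fri (+1) ✓  1873: Sun (+2)
  1874: Mon (+1)  1875: Tue (+1)  1876: Wed (+1)  1877: Fri (+2) ✓  1878: Sat (+1)
  1879: Sun (+1)  1880: Mon (+1)  1881: Wed (+2)  1882: Thu (+1)
Friday years: 1838, 1844, 1849, 1855, 1866, 1872, 1877 — 7 in total.

7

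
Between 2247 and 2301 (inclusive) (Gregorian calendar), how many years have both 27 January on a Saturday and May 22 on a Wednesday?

Check each year's weekday for 27 January and May 22:
  2247: Wed/Sat  2248: Thu/Mon  2249: Sat/Tue  2250: Sun/Wed  2251: Mon/Thu  2252: Tue/Sat  2253: Thu/Sun  2254: Fri/Mon  2255: Sat/Tue  2256: Sun/Thu  2257: Tue/Fri  2258: Wed/Sat  2259: Thu/Sun  2260: Fri/Tue  …(27 more)…  2288: Fri/Tue  2289: Sun/Wed  2290: Mon/Thu  2291: Tue/Fri  2292: Wed/Sun  2293: Fri/Mon  2294: Sat/Tue  2295: Sun/Wed  2296: Mon/Fri  2297: Wed/Sat  2298: Thu/Sun  2299: Fri/Mon  2300: Sat/Tue  2301: Sun/Wed
Both conditions hold in: 2272 — 1.

1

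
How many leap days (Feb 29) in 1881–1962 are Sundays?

Leap years in 1881–1962: 19 of them.
Feb 29 weekday advances by 5 (mod 7) from one leap year to the next four years later (or differs when a century non-leap intervenes).
Leap-day weekdays: 1884:Fri 1888:Wed 1892:Mon 1896:Sat 1904:Mon 1908:Sat 1912:Thu 1916:Tue 1920:Sun✓ 1924:Fri 1928:Wed 1932:Mon 1936:Sat 1940:Thu 1944:Tue 1948:Sun✓ 1952:Fri 1956:Wed 1960:Mon
Sunday: 1920, 1948 → 2.

2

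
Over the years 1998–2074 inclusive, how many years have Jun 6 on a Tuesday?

11

Track Jun 6's weekday year by year (advancing +1, or +2 across a Feb 29):
  1998: Sat  1999: Sun (+1)  2000: Tue (+2) ✓  2001: Wed (+1)  2002: Thu (+1)
  2003: Fri (+1)  2004: Sun (+2)  2005: Mon (+1)  2006: Tue (+1) ✓  2007: Wed (+1)
  2008: Fri (+2)  2009: Sat (+1)  2010: Sun (+1)  2011: Mon (+1)  … (49 more years) …
  2061: Mon (+1)  2062: Tue (+1) ✓  2063: Wed (+1)  2064: Fri (+2)  2065: Sat (+1)
  2066: Sun (+1)  2067: Mon (+1)  2068: Wed (+2)  2069: Thu (+1)  2070: Fri (+1)
  2071: Sat (+1)  2072: Mon (+2)  2073: Tue (+1) ✓  2074: Wed (+1)
Tuesday years: 2000, 2006, 2017, 2023, 2028, 2034, 2045, 2051, 2056, 2062, 2073 — 11 in total.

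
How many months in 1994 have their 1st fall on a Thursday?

Check the 1st of each month of 1994: Jan 1: Sat, Feb 1: Tue, Mar 1: Tue, Apr 1: Fri, May 1: Sun, Jun 1: Wed, Jul 1: Fri, Aug 1: Mon, Sep 1: Thu, Oct 1: Sat, Nov 1: Tue, Dec 1: Thu.
Thursday occurs in September, December — 2 months.

2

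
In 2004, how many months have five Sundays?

4

A month of length L has five Sundays iff its first Sunday is on day ≤ L−28 (so day 1–3 in a 31-day month, 1–2 in a 30-day month, day 1 in a leap February).
Checking each month of 2004: Jan starts Thu (31d); Feb starts Sun (29d) ✓; Mar starts Mon (31d); Apr starts Thu (30d); May starts Sat (31d) ✓; Jun starts Tue (30d); Jul starts Thu (31d); Aug starts Sun (31d) ✓; Sep starts Wed (30d); Oct starts Fri (31d) ✓; Nov starts Mon (30d); Dec starts Wed (31d).
Five-Sunday months: February, May, August, October → 4.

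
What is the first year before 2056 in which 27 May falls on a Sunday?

2046

From one year to the next, a fixed date's weekday advances by 1, or by 2 when a Feb 29 lies between the two dates.
2056: May 27 is Saturday.
2055: Thursday (−2)
2054: Wednesday (−1)
2053: Tuesday (−1)
2052: Monday (−1)
2051: Saturday (−2)
2050: Friday (−1)
2049: Thursday (−1)
2048: Wednesday (−1)
2047: Monday (−2)
2046: Sunday (−1)
27 May falls on a Sunday in 2046.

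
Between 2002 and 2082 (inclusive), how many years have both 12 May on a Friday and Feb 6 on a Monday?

9

Check each year's weekday for 12 May and Feb 6:
  2002: Sun/Wed  2003: Mon/Thu  2004: Wed/Fri  2005: Thu/Sun  2006: Fri/Mon ✓  2007: Sat/Tue  2008: Mon/Wed  2009: Tue/Fri  2010: Wed/Sat  2011: Thu/Sun  2012: Sat/Mon  2013: Sun/Wed  2014: Mon/Thu  2015: Tue/Fri  …(53 more)…  2069: Sun/Wed  2070: Mon/Thu  2071: Tue/Fri  2072: Thu/Sat  2073: Fri/Mon ✓  2074: Sat/Tue  2075: Sun/Wed  2076: Tue/Thu  2077: Wed/Sat  2078: Thu/Sun  2079: Fri/Mon ✓  2080: Sun/Tue  2081: Mon/Thu  2082: Tue/Fri
Both conditions hold in: 2006, 2017, 2023, 2034, 2045, 2051, 2062, 2073, 2079 — 9.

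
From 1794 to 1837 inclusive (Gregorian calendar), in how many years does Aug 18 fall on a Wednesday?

5

Track Aug 18's weekday year by year (advancing +1, or +2 across a Feb 29):
  1794: Mon  1795: Tue (+1)  1796: Thu (+2)  1797: Fri (+1)  1798: Sat (+1)
  1799: Sun (+1)  1800: Mon (+1)  1801: Tue (+1)  1802: Wed (+1) ✓  1803: Thu (+1)
  1804: Sat (+2)  1805: Sun (+1)  1806: Mon (+1)  1807: Tue (+1)  … (16 more years) …
  1824: Wed (+2) ✓  1825: Thu (+1)  1826: Fri (+1)  1827: Sat (+1)  1828: Mon (+2)
  1829: Tue (+1)  1830: Wed (+1) ✓  1831: Thu (+1)  1832: Sat (+2)  1833: Sun (+1)
  1834: Mon (+1)  1835: Tue (+1)  1836: Thu (+2)  1837: Fri (+1)
Wednesday years: 1802, 1813, 1819, 1824, 1830 — 5 in total.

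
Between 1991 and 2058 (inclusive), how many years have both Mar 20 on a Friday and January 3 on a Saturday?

7

Check each year's weekday for Mar 20 and January 3:
  1991: Wed/Thu  1992: Fri/Fri  1993: Sat/Sun  1994: Sun/Mon  1995: Mon/Tue  1996: Wed/Wed  1997: Thu/Fri  1998: Fri/Sat ✓  1999: Sat/Sun  2000: Mon/Mon  2001: Tue/Wed  2002: Wed/Thu  2003: Thu/Fri  2004: Sat/Sat  …(40 more)…  2045: Mon/Tue  2046: Tue/Wed  2047: Wed/Thu  2048: Fri/Fri  2049: Sat/Sun  2050: Sun/Mon  2051: Mon/Tue  2052: Wed/Wed  2053: Thu/Fri  2054: Fri/Sat ✓  2055: Sat/Sun  2056: Mon/Mon  2057: Tue/Wed  2058: Wed/Thu
Both conditions hold in: 1998, 2009, 2015, 2026, 2037, 2043, 2054 — 7.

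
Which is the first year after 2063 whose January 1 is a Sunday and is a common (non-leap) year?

2073

Jan 1 advances by 2 weekdays after a leap year and by 1 after a common year.
2063: Jan 1 is Monday.
2064: Tuesday (leap)
2065: Thursday
2066: Friday
2067: Saturday
2068: Sunday (leap)
2069: Tuesday
2070: Wednesday
2071: Thursday
2072: Friday (leap)
2073: Sunday
2073 begins on a Sunday and is a common year.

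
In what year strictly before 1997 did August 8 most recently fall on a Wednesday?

1990

From one year to the next, a fixed date's weekday advances by 1, or by 2 when a Feb 29 lies between the two dates.
1997: August 8 is Friday.
1996: Thursday (−1)
1995: Tuesday (−2)
1994: Monday (−1)
1993: Sunday (−1)
1992: Saturday (−1)
1991: Thursday (−2)
1990: Wednesday (−1)
August 8 falls on a Wednesday in 1990.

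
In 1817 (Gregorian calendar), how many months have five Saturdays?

4

A month of length L has five Saturdays iff its first Saturday is on day ≤ L−28 (so day 1–3 in a 31-day month, 1–2 in a 30-day month, day 1 in a leap February).
Checking each month of 1817: Jan starts Wed (31d); Feb starts Sat (28d); Mar starts Sat (31d) ✓; Apr starts Tue (30d); May starts Thu (31d) ✓; Jun starts Sun (30d); Jul starts Tue (31d); Aug starts Fri (31d) ✓; Sep starts Mon (30d); Oct starts Wed (31d); Nov starts Sat (30d) ✓; Dec starts Mon (31d).
Five-Saturday months: March, May, August, November → 4.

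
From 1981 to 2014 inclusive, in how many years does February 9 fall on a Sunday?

Track February 9's weekday year by year (advancing +1, or +2 across a Feb 29):
  1981: Mon  1982: Tue (+1)  1983: Wed (+1)  1984: Thu (+1)  1985: Sat (+2)
  1986: Sun (+1) ✓  1987: Mon (+1)  1988: Tue (+1)  1989: Thu (+2)  1990: Fri (+1)
  1991: Sat (+1)  1992: Sun (+1) ✓  1993: Tue (+2)  1994: Wed (+1)  … (6 more years) …
  2001: Fri (+2)  2002: Sat (+1)  2003: Sun (+1) ✓  2004: Mon (+1)  2005: Wed (+2)
  2006: Thu (+1)  2007: Fri (+1)  2008: Sat (+1)  2009: Mon (+2)  2010: Tue (+1)
  2011: Wed (+1)  2012: Thu (+1)  2013: Sat (+2)  2014: Sun (+1) ✓
Sunday years: 1986, 1992, 1997, 2003, 2014 — 5 in total.

5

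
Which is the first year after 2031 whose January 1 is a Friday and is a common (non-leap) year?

2038

Jan 1 advances by 2 weekdays after a leap year and by 1 after a common year.
2031: Jan 1 is Wednesday.
2032: Thursday (leap)
2033: Saturday
2034: Sunday
2035: Monday
2036: Tuesday (leap)
2037: Thursday
2038: Friday
2038 begins on a Friday and is a common year.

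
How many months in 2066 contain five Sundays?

A month of length L has five Sundays iff its first Sunday is on day ≤ L−28 (so day 1–3 in a 31-day month, 1–2 in a 30-day month, day 1 in a leap February).
Checking each month of 2066: Jan starts Fri (31d) ✓; Feb starts Mon (28d); Mar starts Mon (31d); Apr starts Thu (30d); May starts Sat (31d) ✓; Jun starts Tue (30d); Jul starts Thu (31d); Aug starts Sun (31d) ✓; Sep starts Wed (30d); Oct starts Fri (31d) ✓; Nov starts Mon (30d); Dec starts Wed (31d).
Five-Sunday months: January, May, August, October → 4.

4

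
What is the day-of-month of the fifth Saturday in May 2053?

31

May 1, 2053 is a Thursday, so the first Saturday is the 3rd.
The fifth Saturday is 3 + 28 = 31.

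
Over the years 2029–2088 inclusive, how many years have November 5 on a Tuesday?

9

Track November 5's weekday year by year (advancing +1, or +2 across a Feb 29):
  2029: Mon  2030: Tue (+1) ✓  2031: Wed (+1)  2032: Fri (+2)  2033: Sat (+1)
  2034: Sun (+1)  2035: Mon (+1)  2036: Wed (+2)  2037: Thu (+1)  2038: Fri (+1)
  2039: Sat (+1)  2040: Mon (+2)  2041: Tue (+1) ✓  2042: Wed (+1)  … (32 more years) …
  2075: Tue (+1) ✓  2076: Thu (+2)  2077: Fri (+1)  2078: Sat (+1)  2079: Sun (+1)
  2080: Tue (+2) ✓  2081: Wed (+1)  2082: Thu (+1)  2083: Fri (+1)  2084: Sun (+2)
  2085: Mon (+1)  2086: Tue (+1) ✓  2087: Wed (+1)  2088: Fri (+2)
Tuesday years: 2030, 2041, 2047, 2052, 2058, 2069, 2075, 2080, 2086 — 9 in total.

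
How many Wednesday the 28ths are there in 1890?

1

Check the 28th of each month of 1890: Jan 28: Tue, Feb 28: Fri, Mar 28: Fri, Apr 28: Mon, May 28: Wed, Jun 28: Sat, Jul 28: Mon, Aug 28: Thu, Sep 28: Sun, Oct 28: Tue, Nov 28: Fri, Dec 28: Sun.
Wednesday occurs in May — 1 month.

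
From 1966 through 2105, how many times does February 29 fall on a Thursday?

Leap years in 1966–2105: 34 of them.
Feb 29 weekday advances by 5 (mod 7) from one leap year to the next four years later (or differs when a century non-leap intervenes).
Leap-day weekdays: 1968:Thu✓ 1972:Tue 1976:Sun 1980:Fri 1984:Wed 1988:Mon 1992:Sat 1996:Thu✓ 2000:Tue 2004:Sun 2008:Fri 2012:Wed 2016:Mon …(8 more)… 2052:Thu✓ 2056:Tue 2060:Sun 2064:Fri 2068:Wed 2072:Mon 2076:Sat 2080:Thu✓ 2084:Tue 2088:Sun 2092:Fri 2096:Wed 2104:Fri
Thursday: 1968, 1996, 2024, 2052, 2080 → 5.

5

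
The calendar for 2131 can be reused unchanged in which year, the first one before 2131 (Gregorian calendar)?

2125

Two years share a calendar iff Jan 1 falls on the same weekday and both are leap or both are common. 2131: Jan 1 is Monday, common year.
2130: Jan 1 Sunday, common
2129: Jan 1 Saturday, common
2128: Jan 1 Thursday, leap
2127: Jan 1 Wednesday, common
2126: Jan 1 Tuesday, common
2125: Jan 1 Monday, common
2125 matches on both conditions.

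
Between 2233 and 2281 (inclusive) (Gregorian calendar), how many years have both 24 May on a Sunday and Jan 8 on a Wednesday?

Check each year's weekday for 24 May and Jan 8:
  2233: Fri/Tue  2234: Sat/Wed  2235: Sun/Thu  2236: Tue/Fri  2237: Wed/Sun  2238: Thu/Mon  2239: Fri/Tue  2240: Sun/Wed ✓  2241: Mon/Fri  2242: Tue/Sat  2243: Wed/Sun  2244: Fri/Mon  2245: Sat/Wed  2246: Sun/Thu  …(21 more)…  2268: Sun/Wed ✓  2269: Mon/Fri  2270: Tue/Sat  2271: Wed/Sun  2272: Fri/Mon  2273: Sat/Wed  2274: Sun/Thu  2275: Mon/Fri  2276: Wed/Sat  2277: Thu/Mon  2278: Fri/Tue  2279: Sat/Wed  2280: Mon/Thu  2281: Tue/Sat
Both conditions hold in: 2240, 2268 — 2.

2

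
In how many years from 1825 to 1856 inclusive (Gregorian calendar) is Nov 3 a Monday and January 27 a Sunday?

2

Check each year's weekday for Nov 3 and January 27:
  1825: Thu/Thu  1826: Fri/Fri  1827: Sat/Sat  1828: Mon/Sun ✓  1829: Tue/Tue  1830: Wed/Wed  1831: Thu/Thu  1832: Sat/Fri  1833: Sun/Sun  1834: Mon/Mon  1835: Tue/Tue  1836: Thu/Wed  1837: Fri/Fri  1838: Sat/Sat  …(4 more)…  1843: Fri/Fri  1844: Sun/Sat  1845: Mon/Mon  1846: Tue/Tue  1847: Wed/Wed  1848: Fri/Thu  1849: Sat/Sat  1850: Sun/Sun  1851: Mon/Mon  1852: Wed/Tue  1853: Thu/Thu  1854: Fri/Fri  1855: Sat/Sat  1856: Mon/Sun ✓
Both conditions hold in: 1828, 1856 — 2.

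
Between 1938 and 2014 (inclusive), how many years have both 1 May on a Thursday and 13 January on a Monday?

Check each year's weekday for 1 May and 13 January:
  1938: Sun/Thu  1939: Mon/Fri  1940: Wed/Sat  1941: Thu/Mon ✓  1942: Fri/Tue  1943: Sat/Wed  1944: Mon/Thu  1945: Tue/Sat  1946: Wed/Sun  1947: Thu/Mon ✓  1948: Sat/Tue  1949: Sun/Thu  1950: Mon/Fri  1951: Tue/Sat  …(49 more)…  2001: Tue/Sat  2002: Wed/Sun  2003: Thu/Mon ✓  2004: Sat/Tue  2005: Sun/Thu  2006: Mon/Fri  2007: Tue/Sat  2008: Thu/Sun  2009: Fri/Tue  2010: Sat/Wed  2011: Sun/Thu  2012: Tue/Fri  2013: Wed/Sun  2014: Thu/Mon ✓
Both conditions hold in: 1941, 1947, 1958, 1969, 1975, 1986, 1997, 2003, 2014 — 9.

9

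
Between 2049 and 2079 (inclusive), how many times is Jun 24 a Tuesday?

4

Track Jun 24's weekday year by year (advancing +1, or +2 across a Feb 29):
  2049: Thu  2050: Fri (+1)  2051: Sat (+1)  2052: Mon (+2)  2053: Tue (+1) ✓
  2054: Wed (+1)  2055: Thu (+1)  2056: Sat (+2)  2057: Sun (+1)  2058: Mon (+1)
  2059: Tue (+1) ✓  2060: Thu (+2)  2061: Fri (+1)  2062: Sat (+1)  … (3 more years) …
  2066: Thu (+1)  2067: Fri (+1)  2068: Sun (+2)  2069: Mon (+1)  2070: Tue (+1) ✓
  2071: Wed (+1)  2072: Fri (+2)  2073: Sat (+1)  2074: Sun (+1)  2075: Mon (+1)
  2076: Wed (+2)  2077: Thu (+1)  2078: Fri (+1)  2079: Sat (+1)
Tuesday years: 2053, 2059, 2064, 2070 — 4 in total.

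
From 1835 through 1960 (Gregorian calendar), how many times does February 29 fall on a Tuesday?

Leap years in 1835–1960: 31 of them.
Feb 29 weekday advances by 5 (mod 7) from one leap year to the next four years later (or differs when a century non-leap intervenes).
Leap-day weekdays: 1836:Mon 1840:Sat 1844:Thu 1848:Tue✓ 1852:Sun 1856:Fri 1860:Wed 1864:Mon 1868:Sat 1872:Thu 1876:Tue✓ 1880:Sun 1884:Fri …(5 more)… 1912:Thu 1916:Tue✓ 1920:Sun 1924:Fri 1928:Wed 1932:Mon 1936:Sat 1940:Thu 1944:Tue✓ 1948:Sun 1952:Fri 1956:Wed 1960:Mon
Tuesday: 1848, 1876, 1916, 1944 → 4.

4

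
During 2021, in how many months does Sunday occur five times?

A month of length L has five Sundays iff its first Sunday is on day ≤ L−28 (so day 1–3 in a 31-day month, 1–2 in a 30-day month, day 1 in a leap February).
Checking each month of 2021: Jan starts Fri (31d) ✓; Feb starts Mon (28d); Mar starts Mon (31d); Apr starts Thu (30d); May starts Sat (31d) ✓; Jun starts Tue (30d); Jul starts Thu (31d); Aug starts Sun (31d) ✓; Sep starts Wed (30d); Oct starts Fri (31d) ✓; Nov starts Mon (30d); Dec starts Wed (31d).
Five-Sunday months: January, May, August, October → 4.

4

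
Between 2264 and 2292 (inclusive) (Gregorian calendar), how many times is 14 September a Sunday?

4

Track 14 September's weekday year by year (advancing +1, or +2 across a Feb 29):
  2264: Wed  2265: Thu (+1)  2266: Fri (+1)  2267: Sat (+1)  2268: Mon (+2)
  2269: Tue (+1)  2270: Wed (+1)  2271: Thu (+1)  2272: Sat (+2)  2273: Sun (+1) ✓
  2274: Mon (+1)  2275: Tue (+1)  2276: Thu (+2)  2277: Fri (+1)  2278: Sat (+1)
  2279: Sun (+1) ✓  2280: Tue (+2)  2281: Wed (+1)  2282: Thu (+1)  2283: Fri (+1)
  2284: Sun (+2) ✓  2285: Mon (+1)  2286: Tue (+1)  2287: Wed (+1)  2288: Fri (+2)
  2289: Sat (+1)  2290: Sun (+1) ✓  2291: Mon (+1)  2292: Wed (+2)
Sunday years: 2273, 2279, 2284, 2290 — 4 in total.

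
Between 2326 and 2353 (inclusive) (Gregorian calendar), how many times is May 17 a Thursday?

Track May 17's weekday year by year (advancing +1, or +2 across a Feb 29):
  2326: Mon  2327: Tue (+1)  2328: Thu (+2) ✓  2329: Fri (+1)  2330: Sat (+1)
  2331: Sun (+1)  2332: Tue (+2)  2333: Wed (+1)  2334: Thu (+1) ✓  2335: Fri (+1)
  2336: Sun (+2)  2337: Mon (+1)  2338: Tue (+1)  2339: Wed (+1)  2340: Fri (+2)
  2341: Sat (+1)  2342: Sun (+1)  2343: Mon (+1)  2344: Wed (+2)  2345: Thu (+1) ✓
  2346: Fri (+1)  2347: Sat (+1)  2348: Mon (+2)  2349: Tue (+1)  2350: Wed (+1)
  2351: Thu (+1) ✓  2352: Sat (+2)  2353: Sun (+1)
Thursday years: 2328, 2334, 2345, 2351 — 4 in total.

4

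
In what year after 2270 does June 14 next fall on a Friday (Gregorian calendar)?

From one year to the next, a fixed date's weekday advances by 1, or by 2 when a Feb 29 lies between the two dates.
2270: June 14 is Tuesday.
2271: Wednesday (+1)
2272: Friday (+2)
June 14 falls on a Friday in 2272.

2272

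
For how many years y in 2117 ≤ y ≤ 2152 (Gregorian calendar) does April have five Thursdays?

April has 30 days; it has five Thursdays when Thursday falls among the first (month-length − 28) days — i.e. when April 1 is one of Thursday/Wednesday.
April 1 by year: 2117:Thu✓ 2118:Fri 2119:Sat 2120:Mon 2121:Tue 2122:Wed✓ 2123:Thu✓ 2124:Sat 2125:Sun 2126:Mon 2127:Tue 2128:Thu✓ 2129:Fri 2130:Sat 2131:Sun …(6 more)… 2138:Tue 2139:Wed✓ 2140:Fri 2141:Sat 2142:Sun 2143:Mon 2144:Wed✓ 2145:Thu✓ 2146:Fri 2147:Sat 2148:Mon 2149:Tue 2150:Wed✓ 2151:Thu✓ 2152:Sat
Years with five Thursdays: 2117, 2122, 2123, 2128, 2133, 2134, 2139, 2144, 2145, 2150, 2151 → 11.

11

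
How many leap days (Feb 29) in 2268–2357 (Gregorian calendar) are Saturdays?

4

Leap years in 2268–2357: 22 of them.
Feb 29 weekday advances by 5 (mod 7) from one leap year to the next four years later (or differs when a century non-leap intervenes).
Leap-day weekdays: 2268:Sat✓ 2272:Thu 2276:Tue 2280:Sun 2284:Fri 2288:Wed 2292:Mon 2296:Sat✓ 2304:Mon 2308:Sat✓ 2312:Thu 2316:Tue 2320:Sun 2324:Fri 2328:Wed 2332:Mon 2336:Sat✓ 2340:Thu 2344:Tue 2348:Sun 2352:Fri 2356:Wed
Saturday: 2268, 2296, 2308, 2336 → 4.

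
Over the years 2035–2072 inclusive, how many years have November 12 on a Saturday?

6

Track November 12's weekday year by year (advancing +1, or +2 across a Feb 29):
  2035: Mon  2036: Wed (+2)  2037: Thu (+1)  2038: Fri (+1)  2039: Sat (+1) ✓
  2040: Mon (+2)  2041: Tue (+1)  2042: Wed (+1)  2043: Thu (+1)  2044: Sat (+2) ✓
  2045: Sun (+1)  2046: Mon (+1)  2047: Tue (+1)  2048: Thu (+2)  … (10 more years) …
  2059: Wed (+1)  2060: Fri (+2)  2061: Sat (+1) ✓  2062: Sun (+1)  2063: Mon (+1)
  2064: Wed (+2)  2065: Thu (+1)  2066: Fri (+1)  2067: Sat (+1) ✓  2068: Mon (+2)
  2069: Tue (+1)  2070: Wed (+1)  2071: Thu (+1)  2072: Sat (+2) ✓
Saturday years: 2039, 2044, 2050, 2061, 2067, 2072 — 6 in total.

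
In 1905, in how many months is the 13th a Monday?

Check the 13th of each month of 1905: Jan 13: Fri, Feb 13: Mon, Mar 13: Mon, Apr 13: Thu, May 13: Sat, Jun 13: Tue, Jul 13: Thu, Aug 13: Sun, Sep 13: Wed, Oct 13: Fri, Nov 13: Mon, Dec 13: Wed.
Monday occurs in February, March, November — 3 months.

3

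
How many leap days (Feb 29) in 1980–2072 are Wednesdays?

Leap years in 1980–2072: 24 of them.
Feb 29 weekday advances by 5 (mod 7) from one leap year to the next four years later (or differs when a century non-leap intervenes).
Leap-day weekdays: 1980:Fri 1984:Wed✓ 1988:Mon 1992:Sat 1996:Thu 2000:Tue 2004:Sun 2008:Fri 2012:Wed✓ 2016:Mon 2020:Sat 2024:Thu 2028:Tue 2032:Sun 2036:Fri 2040:Wed✓ 2044:Mon 2048:Sat 2052:Thu 2056:Tue 2060:Sun 2064:Fri 2068:Wed✓ 2072:Mon
Wednesday: 1984, 2012, 2040, 2068 → 4.

4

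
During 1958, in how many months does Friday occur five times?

4

A month of length L has five Fridays iff its first Friday is on day ≤ L−28 (so day 1–3 in a 31-day month, 1–2 in a 30-day month, day 1 in a leap February).
Checking each month of 1958: Jan starts Wed (31d) ✓; Feb starts Sat (28d); Mar starts Sat (31d); Apr starts Tue (30d); May starts Thu (31d) ✓; Jun starts Sun (30d); Jul starts Tue (31d); Aug starts Fri (31d) ✓; Sep starts Mon (30d); Oct starts Wed (31d) ✓; Nov starts Sat (30d); Dec starts Mon (31d).
Five-Friday months: January, May, August, October → 4.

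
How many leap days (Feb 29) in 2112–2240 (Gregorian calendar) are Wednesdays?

Leap years in 2112–2240: 32 of them.
Feb 29 weekday advances by 5 (mod 7) from one leap year to the next four years later (or differs when a century non-leap intervenes).
Leap-day weekdays: 2112:Mon 2116:Sat 2120:Thu 2124:Tue 2128:Sun 2132:Fri 2136:Wed✓ 2140:Mon 2144:Sat 2148:Thu 2152:Tue 2156:Sun 2160:Fri …(6 more)… 2188:Fri 2192:Wed✓ 2196:Mon 2204:Wed✓ 2208:Mon 2212:Sat 2216:Thu 2220:Tue 2224:Sun 2228:Fri 2232:Wed✓ 2236:Mon 2240:Sat
Wednesday: 2136, 2164, 2192, 2204, 2232 → 5.

5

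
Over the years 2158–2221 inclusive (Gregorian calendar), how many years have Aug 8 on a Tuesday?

Track Aug 8's weekday year by year (advancing +1, or +2 across a Feb 29):
  2158: Tue ✓  2159: Wed (+1)  2160: Fri (+2)  2161: Sat (+1)  2162: Sun (+1)
  2163: Mon (+1)  2164: Wed (+2)  2165: Thu (+1)  2166: Fri (+1)  2167: Sat (+1)
  2168: Mon (+2)  2169: Tue (+1) ✓  2170: Wed (+1)  2171: Thu (+1)  … (36 more years) …
  2208: Mon (+2)  2209: Tue (+1) ✓  2210: Wed (+1)  2211: Thu (+1)  2212: Sat (+2)
  2213: Sun (+1)  2214: Mon (+1)  2215: Tue (+1) ✓  2216: Thu (+2)  2217: Fri (+1)
  2218: Sat (+1)  2219: Sun (+1)  2220: Tue (+2) ✓  2221: Wed (+1)
Tuesday years: 2158, 2169, 2175, 2180, 2186, 2197, 2209, 2215, 2220 — 9 in total.

9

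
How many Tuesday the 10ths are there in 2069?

Check the 10th of each month of 2069: Jan 10: Thu, Feb 10: Sun, Mar 10: Sun, Apr 10: Wed, May 10: Fri, Jun 10: Mon, Jul 10: Wed, Aug 10: Sat, Sep 10: Tue, Oct 10: Thu, Nov 10: Sun, Dec 10: Tue.
Tuesday occurs in September, December — 2 months.

2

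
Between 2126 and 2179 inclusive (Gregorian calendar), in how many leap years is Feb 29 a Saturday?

Leap years in 2126–2179: 13 of them.
Feb 29 weekday advances by 5 (mod 7) from one leap year to the next four years later (or differs when a century non-leap intervenes).
Leap-day weekdays: 2128:Sun 2132:Fri 2136:Wed 2140:Mon 2144:Sat✓ 2148:Thu 2152:Tue 2156:Sun 2160:Fri 2164:Wed 2168:Mon 2172:Sat✓ 2176:Thu
Saturday: 2144, 2172 → 2.

2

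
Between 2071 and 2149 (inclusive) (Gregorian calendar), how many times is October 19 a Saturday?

11

Track October 19's weekday year by year (advancing +1, or +2 across a Feb 29):
  2071: Mon  2072: Wed (+2)  2073: Thu (+1)  2074: Fri (+1)  2075: Sat (+1) ✓
  2076: Mon (+2)  2077: Tue (+1)  2078: Wed (+1)  2079: Thu (+1)  2080: Sat (+2) ✓
  2081: Sun (+1)  2082: Mon (+1)  2083: Tue (+1)  2084: Thu (+2)  … (51 more years) …
  2136: Fri (+2)  2137: Sat (+1) ✓  2138: Sun (+1)  2139: Mon (+1)  2140: Wed (+2)
  2141: Thu (+1)  2142: Fri (+1)  2143: Sat (+1) ✓  2144: Mon (+2)  2145: Tue (+1)
  2146: Wed (+1)  2147: Thu (+1)  2148: Sat (+2) ✓  2149: Sun (+1)
Saturday years: 2075, 2080, 2086, 2097, 2109, 2115, 2120, 2126, 2137, 2143, 2148 — 11 in total.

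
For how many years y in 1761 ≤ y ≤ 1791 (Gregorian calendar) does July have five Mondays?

July has 31 days; it has five Mondays when Monday falls among the first (month-length − 28) days — i.e. when July 1 is one of Monday/Sunday/Saturday.
July 1 by year: 1761:Wed 1762:Thu 1763:Fri 1764:Sun✓ 1765:Mon✓ 1766:Tue 1767:Wed 1768:Fri 1769:Sat✓ 1770:Sun✓ 1771:Mon✓ 1772:Wed 1773:Thu 1774:Fri 1775:Sat✓ 1776:Mon✓ 1777:Tue 1778:Wed 1779:Thu 1780:Sat✓ 1781:Sun✓ 1782:Mon✓ 1783:Tue 1784:Thu 1785:Fri 1786:Sat✓ 1787:Sun✓ 1788:Tue 1789:Wed 1790:Thu 1791:Fri
Years with five Mondays: 1764, 1765, 1769, 1770, 1771, 1775, 1776, 1780, 1781, 1782, 1786, 1787 → 12.

12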